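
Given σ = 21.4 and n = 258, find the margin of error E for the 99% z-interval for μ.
Margin of error = 3.43

Margin of error = z* · σ/√n
= 2.576 · 21.4/√258
= 2.576 · 21.4/16.0624
= 3.43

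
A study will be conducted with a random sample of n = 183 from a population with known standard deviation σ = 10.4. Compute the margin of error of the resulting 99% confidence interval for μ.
Margin of error = 1.98

Margin of error = z* · σ/√n
= 2.576 · 10.4/√183
= 2.576 · 10.4/13.5277
= 1.98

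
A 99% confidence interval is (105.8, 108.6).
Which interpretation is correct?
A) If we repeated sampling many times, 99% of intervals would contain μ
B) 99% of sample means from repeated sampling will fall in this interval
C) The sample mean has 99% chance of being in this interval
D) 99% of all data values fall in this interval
A

A) Correct — this is the frequentist long-run coverage interpretation.
B) Wrong — coverage applies to intervals containing μ, not to future x̄ values.
C) Wrong — x̄ is observed and sits in the interval by construction.
D) Wrong — a CI is about the parameter μ, not individual data values.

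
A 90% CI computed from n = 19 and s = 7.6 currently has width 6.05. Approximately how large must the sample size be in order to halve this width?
n ≈ 76

CI width ∝ 1/√n
To reduce width by factor 2, need √n to grow by 2 → need 2² = 4 times as many samples.

Current: n = 19, width = 6.05
New: n = 76, width ≈ 2.90

Width reduced by factor of 6.05/2.90 = 2.09.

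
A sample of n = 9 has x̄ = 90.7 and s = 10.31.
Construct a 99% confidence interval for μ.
(79.17, 102.23)

t-interval (σ unknown):
df = n - 1 = 8
t* = 3.355 for 99% confidence

Margin of error = t* · s/√n = 3.355 · 10.31/√9 = 11.53

CI: (79.17, 102.23)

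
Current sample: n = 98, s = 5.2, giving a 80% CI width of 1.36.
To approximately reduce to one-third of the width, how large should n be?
n ≈ 882

CI width ∝ 1/√n
To reduce width by factor 3, need √n to grow by 3 → need 3² = 9 times as many samples.

Current: n = 98, width = 1.36
New: n = 882, width ≈ 0.45

Width reduced by factor of 1.36/0.45 = 3.02.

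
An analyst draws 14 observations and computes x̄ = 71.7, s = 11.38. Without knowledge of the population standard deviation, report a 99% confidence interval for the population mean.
(62.54, 80.86)

t-interval (σ unknown):
df = n - 1 = 13
t* = 3.012 for 99% confidence

Margin of error = t* · s/√n = 3.012 · 11.38/√14 = 9.16

CI: (62.54, 80.86)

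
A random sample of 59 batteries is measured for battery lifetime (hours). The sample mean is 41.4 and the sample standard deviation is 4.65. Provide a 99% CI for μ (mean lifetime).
(39.79, 43.01)

t-interval (σ unknown):
df = n - 1 = 58
t* = 2.663 for 99% confidence

Margin of error = t* · s/√n = 2.663 · 4.65/√59 = 1.61

CI: (39.79, 43.01)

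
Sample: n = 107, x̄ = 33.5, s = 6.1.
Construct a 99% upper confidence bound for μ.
μ ≤ 34.89

Upper bound (one-sided):
t* = 2.362 (one-sided for 99%)
Upper bound = x̄ + t* · s/√n = 33.5 + 2.362 · 6.1/√107 = 34.89

We are 99% confident that μ ≤ 34.89.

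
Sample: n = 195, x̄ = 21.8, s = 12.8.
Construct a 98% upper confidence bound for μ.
μ ≤ 23.70

Upper bound (one-sided):
t* = 2.068 (one-sided for 98%)
Upper bound = x̄ + t* · s/√n = 21.8 + 2.068 · 12.8/√195 = 23.70

We are 98% confident that μ ≤ 23.70.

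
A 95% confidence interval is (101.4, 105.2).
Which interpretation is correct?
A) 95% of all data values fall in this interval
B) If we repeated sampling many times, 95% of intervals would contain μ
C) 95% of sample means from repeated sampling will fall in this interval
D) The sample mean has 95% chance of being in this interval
B

A) Wrong — a CI is about the parameter μ, not individual data values.
B) Correct — this is the frequentist long-run coverage interpretation.
C) Wrong — coverage applies to intervals containing μ, not to future x̄ values.
D) Wrong — x̄ is observed and sits in the interval by construction.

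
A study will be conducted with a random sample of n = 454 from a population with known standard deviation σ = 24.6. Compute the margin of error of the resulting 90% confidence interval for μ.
Margin of error = 1.90

Margin of error = z* · σ/√n
= 1.645 · 24.6/√454
= 1.645 · 24.6/21.3073
= 1.90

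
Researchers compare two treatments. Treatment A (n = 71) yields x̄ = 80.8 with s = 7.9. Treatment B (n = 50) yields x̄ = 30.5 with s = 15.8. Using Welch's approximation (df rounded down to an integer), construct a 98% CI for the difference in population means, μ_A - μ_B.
(44.52, 56.08)

Difference: x̄₁ - x̄₂ = 50.30
SE = √(s₁²/n₁ + s₂²/n₂) = √(7.9²/71 + 15.8²/50) = 2.4232
df = 66.33 → 66 (Welch–Satterthwaite, rounded down)
t* = 2.384

CI: 50.30 ± 2.384 · 2.4232 = 50.30 ± 5.78 = (44.52, 56.08)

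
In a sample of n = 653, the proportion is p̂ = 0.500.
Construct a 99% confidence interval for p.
(0.450, 0.550)

Proportion CI:
SE = √(p̂(1-p̂)/n) = √(0.500 · 0.500 / 653) = 0.01957

z* = 2.576
Margin = z* · SE = 2.576 · 0.01957 = 0.0504

CI: 0.500 ± 0.0504 = (0.450, 0.550)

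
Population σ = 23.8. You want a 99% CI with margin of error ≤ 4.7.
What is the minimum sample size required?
n ≥ 171

For margin E ≤ 4.7:
n ≥ (z* · σ / E)²
n ≥ (2.576 · 23.8 / 4.7)²
n ≥ 170.16

Minimum n = 171 (rounding up)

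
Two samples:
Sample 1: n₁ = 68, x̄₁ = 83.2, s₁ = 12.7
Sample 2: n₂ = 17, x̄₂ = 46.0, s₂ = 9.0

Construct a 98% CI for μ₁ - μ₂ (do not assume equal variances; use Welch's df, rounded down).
(30.67, 43.73)

Difference: x̄₁ - x̄₂ = 37.20
SE = √(s₁²/n₁ + s₂²/n₂) = √(12.7²/68 + 9.0²/17) = 2.6714
df = 33.89 → 33 (Welch–Satterthwaite, rounded down)
t* = 2.445

CI: 37.20 ± 2.445 · 2.6714 = 37.20 ± 6.53 = (30.67, 43.73)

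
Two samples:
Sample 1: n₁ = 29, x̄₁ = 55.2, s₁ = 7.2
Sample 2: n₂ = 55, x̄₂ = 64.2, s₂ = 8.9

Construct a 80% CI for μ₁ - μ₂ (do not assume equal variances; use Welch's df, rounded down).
(-11.32, -6.68)

Difference: x̄₁ - x̄₂ = -9.00
SE = √(s₁²/n₁ + s₂²/n₂) = √(7.2²/29 + 8.9²/55) = 1.7966
df = 68.30 → 68 (Welch–Satterthwaite, rounded down)
t* = 1.294

CI: -9.00 ± 1.294 · 1.7966 = -9.00 ± 2.32 = (-11.32, -6.68)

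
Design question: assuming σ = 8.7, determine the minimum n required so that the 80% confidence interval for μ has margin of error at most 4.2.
n ≥ 8

For margin E ≤ 4.2:
n ≥ (z* · σ / E)²
n ≥ (1.282 · 8.7 / 4.2)²
n ≥ 7.05

Minimum n = 8 (rounding up)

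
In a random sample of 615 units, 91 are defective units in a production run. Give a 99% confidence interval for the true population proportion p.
(0.111, 0.185)

Proportion CI:
p̂ = 91/615 = 0.14797
SE = √(p̂(1-p̂)/n) = √(0.14797 · 0.85203 / 615) = 0.01432

z* = 2.576
Margin = z* · SE = 2.576 · 0.01432 = 0.0369

CI: 0.14797 ± 0.0369 = (0.111, 0.185)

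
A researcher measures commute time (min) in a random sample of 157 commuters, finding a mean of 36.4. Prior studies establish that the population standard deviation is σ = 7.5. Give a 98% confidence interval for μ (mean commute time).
(35.01, 37.79)

z-interval (σ known):
z* = 2.326 for 98% confidence

Margin of error = z* · σ/√n = 2.326 · 7.5/√157 = 1.39

CI: (36.4 - 1.39, 36.4 + 1.39) = (35.01, 37.79)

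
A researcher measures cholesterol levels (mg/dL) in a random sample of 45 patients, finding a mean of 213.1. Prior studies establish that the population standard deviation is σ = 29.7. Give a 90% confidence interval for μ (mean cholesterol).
(205.82, 220.38)

z-interval (σ known):
z* = 1.645 for 90% confidence

Margin of error = z* · σ/√n = 1.645 · 29.7/√45 = 7.28

CI: (213.1 - 7.28, 213.1 + 7.28) = (205.82, 220.38)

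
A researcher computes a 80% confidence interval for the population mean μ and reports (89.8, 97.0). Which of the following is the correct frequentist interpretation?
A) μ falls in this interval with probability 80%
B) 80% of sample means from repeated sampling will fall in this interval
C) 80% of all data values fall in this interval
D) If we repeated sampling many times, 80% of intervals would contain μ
D

A) Wrong — μ is fixed; the randomness lives in the interval, not in μ.
B) Wrong — coverage applies to intervals containing μ, not to future x̄ values.
C) Wrong — a CI is about the parameter μ, not individual data values.
D) Correct — this is the frequentist long-run coverage interpretation.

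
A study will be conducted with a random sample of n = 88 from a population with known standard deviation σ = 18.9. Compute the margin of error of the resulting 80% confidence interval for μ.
Margin of error = 2.58

Margin of error = z* · σ/√n
= 1.282 · 18.9/√88
= 1.282 · 18.9/9.3808
= 2.58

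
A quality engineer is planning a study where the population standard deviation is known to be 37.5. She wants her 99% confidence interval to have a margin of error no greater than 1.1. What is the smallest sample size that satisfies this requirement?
n ≥ 7713

For margin E ≤ 1.1:
n ≥ (z* · σ / E)²
n ≥ (2.576 · 37.5 / 1.1)²
n ≥ 7712.03

Minimum n = 7713 (rounding up)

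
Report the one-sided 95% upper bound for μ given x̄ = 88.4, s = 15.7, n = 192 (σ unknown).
μ ≤ 90.27

Upper bound (one-sided):
t* = 1.653 (one-sided for 95%)
Upper bound = x̄ + t* · s/√n = 88.4 + 1.653 · 15.7/√192 = 90.27

We are 95% confident that μ ≤ 90.27.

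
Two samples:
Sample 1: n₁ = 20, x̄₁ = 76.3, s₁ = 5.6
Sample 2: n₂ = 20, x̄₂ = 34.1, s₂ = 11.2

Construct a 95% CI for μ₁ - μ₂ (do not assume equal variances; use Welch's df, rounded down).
(36.45, 47.95)

Difference: x̄₁ - x̄₂ = 42.20
SE = √(s₁²/n₁ + s₂²/n₂) = √(5.6²/20 + 11.2²/20) = 2.8000
df = 27.94 → 27 (Welch–Satterthwaite, rounded down)
t* = 2.052

CI: 42.20 ± 2.052 · 2.8000 = 42.20 ± 5.75 = (36.45, 47.95)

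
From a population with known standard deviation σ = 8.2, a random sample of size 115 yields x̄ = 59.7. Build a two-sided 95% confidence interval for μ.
(58.20, 61.20)

z-interval (σ known):
z* = 1.960 for 95% confidence

Margin of error = z* · σ/√n = 1.960 · 8.2/√115 = 1.50

CI: (59.7 - 1.50, 59.7 + 1.50) = (58.20, 61.20)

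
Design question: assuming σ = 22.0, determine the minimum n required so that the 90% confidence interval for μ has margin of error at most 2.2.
n ≥ 271

For margin E ≤ 2.2:
n ≥ (z* · σ / E)²
n ≥ (1.645 · 22.0 / 2.2)²
n ≥ 270.60

Minimum n = 271 (rounding up)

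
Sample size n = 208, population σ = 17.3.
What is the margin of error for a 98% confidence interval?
Margin of error = 2.79

Margin of error = z* · σ/√n
= 2.326 · 17.3/√208
= 2.326 · 17.3/14.4222
= 2.79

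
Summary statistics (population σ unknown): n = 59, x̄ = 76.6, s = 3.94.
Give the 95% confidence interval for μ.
(75.57, 77.63)

t-interval (σ unknown):
df = n - 1 = 58
t* = 2.002 for 95% confidence

Margin of error = t* · s/√n = 2.002 · 3.94/√59 = 1.03

CI: (75.57, 77.63)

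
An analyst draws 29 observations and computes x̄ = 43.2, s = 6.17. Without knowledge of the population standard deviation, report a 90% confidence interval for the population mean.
(41.25, 45.15)

t-interval (σ unknown):
df = n - 1 = 28
t* = 1.701 for 90% confidence

Margin of error = t* · s/√n = 1.701 · 6.17/√29 = 1.95

CI: (41.25, 45.15)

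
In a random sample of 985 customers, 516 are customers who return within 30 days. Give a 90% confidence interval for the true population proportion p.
(0.498, 0.550)

Proportion CI:
p̂ = 516/985 = 0.52386
SE = √(p̂(1-p̂)/n) = √(0.52386 · 0.47614 / 985) = 0.01591

z* = 1.645
Margin = z* · SE = 1.645 · 0.01591 = 0.0262

CI: 0.52386 ± 0.0262 = (0.498, 0.550)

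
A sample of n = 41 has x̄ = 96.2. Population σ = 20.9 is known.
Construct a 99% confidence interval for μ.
(87.79, 104.61)

z-interval (σ known):
z* = 2.576 for 99% confidence

Margin of error = z* · σ/√n = 2.576 · 20.9/√41 = 8.41

CI: (96.2 - 8.41, 96.2 + 8.41) = (87.79, 104.61)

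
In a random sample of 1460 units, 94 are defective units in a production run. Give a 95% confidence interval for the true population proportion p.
(0.052, 0.077)

Proportion CI:
p̂ = 94/1460 = 0.06438
SE = √(p̂(1-p̂)/n) = √(0.06438 · 0.93562 / 1460) = 0.00642

z* = 1.960
Margin = z* · SE = 1.960 · 0.00642 = 0.0126

CI: 0.06438 ± 0.0126 = (0.052, 0.077)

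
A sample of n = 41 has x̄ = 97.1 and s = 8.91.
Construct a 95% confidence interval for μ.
(94.29, 99.91)

t-interval (σ unknown):
df = n - 1 = 40
t* = 2.021 for 95% confidence

Margin of error = t* · s/√n = 2.021 · 8.91/√41 = 2.81

CI: (94.29, 99.91)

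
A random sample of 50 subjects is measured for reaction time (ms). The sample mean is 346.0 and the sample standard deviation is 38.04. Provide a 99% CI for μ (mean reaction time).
(331.58, 360.42)

t-interval (σ unknown):
df = n - 1 = 49
t* = 2.680 for 99% confidence

Margin of error = t* · s/√n = 2.680 · 38.04/√50 = 14.42

CI: (331.58, 360.42)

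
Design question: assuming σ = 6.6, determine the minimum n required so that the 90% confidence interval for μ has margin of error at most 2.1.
n ≥ 27

For margin E ≤ 2.1:
n ≥ (z* · σ / E)²
n ≥ (1.645 · 6.6 / 2.1)²
n ≥ 26.73

Minimum n = 27 (rounding up)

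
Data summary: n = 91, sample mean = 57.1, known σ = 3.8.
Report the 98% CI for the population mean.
(56.17, 58.03)

z-interval (σ known):
z* = 2.326 for 98% confidence

Margin of error = z* · σ/√n = 2.326 · 3.8/√91 = 0.93

CI: (57.1 - 0.93, 57.1 + 0.93) = (56.17, 58.03)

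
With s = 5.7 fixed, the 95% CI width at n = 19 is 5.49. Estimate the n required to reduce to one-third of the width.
n ≈ 171

CI width ∝ 1/√n
To reduce width by factor 3, need √n to grow by 3 → need 3² = 9 times as many samples.

Current: n = 19, width = 5.49
New: n = 171, width ≈ 1.72

Width reduced by factor of 5.49/1.72 = 3.19.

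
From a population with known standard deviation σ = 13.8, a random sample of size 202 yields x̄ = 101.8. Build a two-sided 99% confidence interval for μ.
(99.30, 104.30)

z-interval (σ known):
z* = 2.576 for 99% confidence

Margin of error = z* · σ/√n = 2.576 · 13.8/√202 = 2.50

CI: (101.8 - 2.50, 101.8 + 2.50) = (99.30, 104.30)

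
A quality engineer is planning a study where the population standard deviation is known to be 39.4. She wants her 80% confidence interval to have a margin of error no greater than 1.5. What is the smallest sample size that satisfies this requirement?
n ≥ 1134

For margin E ≤ 1.5:
n ≥ (z* · σ / E)²
n ≥ (1.282 · 39.4 / 1.5)²
n ≥ 1133.93

Minimum n = 1134 (rounding up)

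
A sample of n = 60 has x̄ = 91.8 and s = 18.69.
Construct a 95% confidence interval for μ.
(86.97, 96.63)

t-interval (σ unknown):
df = n - 1 = 59
t* = 2.001 for 95% confidence

Margin of error = t* · s/√n = 2.001 · 18.69/√60 = 4.83

CI: (86.97, 96.63)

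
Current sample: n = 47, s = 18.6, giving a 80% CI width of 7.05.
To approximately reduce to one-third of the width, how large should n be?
n ≈ 423

CI width ∝ 1/√n
To reduce width by factor 3, need √n to grow by 3 → need 3² = 9 times as many samples.

Current: n = 47, width = 7.05
New: n = 423, width ≈ 2.32

Width reduced by factor of 7.05/2.32 = 3.04.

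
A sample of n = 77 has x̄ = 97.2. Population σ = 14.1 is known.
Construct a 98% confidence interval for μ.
(93.46, 100.94)

z-interval (σ known):
z* = 2.326 for 98% confidence

Margin of error = z* · σ/√n = 2.326 · 14.1/√77 = 3.74

CI: (97.2 - 3.74, 97.2 + 3.74) = (93.46, 100.94)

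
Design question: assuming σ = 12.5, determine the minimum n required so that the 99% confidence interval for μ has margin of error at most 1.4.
n ≥ 529

For margin E ≤ 1.4:
n ≥ (z* · σ / E)²
n ≥ (2.576 · 12.5 / 1.4)²
n ≥ 529.00

Minimum n = 529 (rounding up)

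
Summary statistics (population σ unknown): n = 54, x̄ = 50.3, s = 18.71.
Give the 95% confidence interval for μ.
(45.19, 55.41)

t-interval (σ unknown):
df = n - 1 = 53
t* = 2.006 for 95% confidence

Margin of error = t* · s/√n = 2.006 · 18.71/√54 = 5.11

CI: (45.19, 55.41)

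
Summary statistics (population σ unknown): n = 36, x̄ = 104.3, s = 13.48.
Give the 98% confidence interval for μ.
(98.82, 109.78)

t-interval (σ unknown):
df = n - 1 = 35
t* = 2.438 for 98% confidence

Margin of error = t* · s/√n = 2.438 · 13.48/√36 = 5.48

CI: (98.82, 109.78)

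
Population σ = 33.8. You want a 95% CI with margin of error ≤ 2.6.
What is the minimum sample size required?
n ≥ 650

For margin E ≤ 2.6:
n ≥ (z* · σ / E)²
n ≥ (1.960 · 33.8 / 2.6)²
n ≥ 649.23

Minimum n = 650 (rounding up)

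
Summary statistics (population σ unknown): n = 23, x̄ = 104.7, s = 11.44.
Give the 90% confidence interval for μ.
(100.60, 108.80)

t-interval (σ unknown):
df = n - 1 = 22
t* = 1.717 for 90% confidence

Margin of error = t* · s/√n = 1.717 · 11.44/√23 = 4.10

CI: (100.60, 108.80)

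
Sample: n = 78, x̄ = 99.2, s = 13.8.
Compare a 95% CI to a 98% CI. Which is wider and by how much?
98% CI is wider by 1.21

df = 77
95% CI: t* = 1.991, (96.09, 102.31), width = 2 · t* · s/√n = 6.22
98% CI: t* = 2.376, (95.49, 102.91), width = 2 · t* · s/√n = 7.43

The 98% CI is wider by 7.43 - 6.22 = 1.21.
Higher confidence requires a wider interval.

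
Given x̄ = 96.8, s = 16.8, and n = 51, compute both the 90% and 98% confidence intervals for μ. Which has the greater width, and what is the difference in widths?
98% CI is wider by 3.42

df = 50
90% CI: t* = 1.676, (92.86, 100.74), width = 2 · t* · s/√n = 7.89
98% CI: t* = 2.403, (91.15, 102.45), width = 2 · t* · s/√n = 11.31

The 98% CI is wider by 11.31 - 7.89 = 3.42.
Higher confidence requires a wider interval.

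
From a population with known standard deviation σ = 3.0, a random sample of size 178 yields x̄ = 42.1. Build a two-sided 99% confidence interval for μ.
(41.52, 42.68)

z-interval (σ known):
z* = 2.576 for 99% confidence

Margin of error = z* · σ/√n = 2.576 · 3.0/√178 = 0.58

CI: (42.1 - 0.58, 42.1 + 0.58) = (41.52, 42.68)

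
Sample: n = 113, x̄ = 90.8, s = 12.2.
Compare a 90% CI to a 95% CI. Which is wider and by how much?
95% CI is wider by 0.74

df = 112
90% CI: t* = 1.659, (88.90, 92.70), width = 2 · t* · s/√n = 3.81
95% CI: t* = 1.981, (88.53, 93.07), width = 2 · t* · s/√n = 4.55

The 95% CI is wider by 4.55 - 3.81 = 0.74.
Higher confidence requires a wider interval.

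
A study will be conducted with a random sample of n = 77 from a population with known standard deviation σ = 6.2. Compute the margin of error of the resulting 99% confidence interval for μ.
Margin of error = 1.82

Margin of error = z* · σ/√n
= 2.576 · 6.2/√77
= 2.576 · 6.2/8.7750
= 1.82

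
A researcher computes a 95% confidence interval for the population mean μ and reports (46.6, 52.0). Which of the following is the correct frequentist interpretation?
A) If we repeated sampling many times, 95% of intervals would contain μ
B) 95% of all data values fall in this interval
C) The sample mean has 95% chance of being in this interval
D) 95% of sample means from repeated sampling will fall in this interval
A

A) Correct — this is the frequentist long-run coverage interpretation.
B) Wrong — a CI is about the parameter μ, not individual data values.
C) Wrong — x̄ is observed and sits in the interval by construction.
D) Wrong — coverage applies to intervals containing μ, not to future x̄ values.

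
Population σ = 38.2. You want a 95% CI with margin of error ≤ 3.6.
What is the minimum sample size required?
n ≥ 433

For margin E ≤ 3.6:
n ≥ (z* · σ / E)²
n ≥ (1.960 · 38.2 / 3.6)²
n ≥ 432.55

Minimum n = 433 (rounding up)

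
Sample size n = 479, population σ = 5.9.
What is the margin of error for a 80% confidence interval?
Margin of error = 0.35

Margin of error = z* · σ/√n
= 1.282 · 5.9/√479
= 1.282 · 5.9/21.8861
= 0.35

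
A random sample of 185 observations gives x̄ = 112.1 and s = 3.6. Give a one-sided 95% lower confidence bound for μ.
μ ≥ 111.66

Lower bound (one-sided):
t* = 1.653 (one-sided for 95%)
Lower bound = x̄ - t* · s/√n = 112.1 - 1.653 · 3.6/√185 = 111.66

We are 95% confident that μ ≥ 111.66.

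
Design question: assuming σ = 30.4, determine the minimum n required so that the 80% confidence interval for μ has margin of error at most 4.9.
n ≥ 64

For margin E ≤ 4.9:
n ≥ (z* · σ / E)²
n ≥ (1.282 · 30.4 / 4.9)²
n ≥ 63.26

Minimum n = 64 (rounding up)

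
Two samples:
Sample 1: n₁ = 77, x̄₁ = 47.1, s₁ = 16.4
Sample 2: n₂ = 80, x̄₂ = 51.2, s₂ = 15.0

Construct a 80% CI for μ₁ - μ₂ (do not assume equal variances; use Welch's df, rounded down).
(-7.33, -0.87)

Difference: x̄₁ - x̄₂ = -4.10
SE = √(s₁²/n₁ + s₂²/n₂) = √(16.4²/77 + 15.0²/80) = 2.5111
df = 152.53 → 152 (Welch–Satterthwaite, rounded down)
t* = 1.287

CI: -4.10 ± 1.287 · 2.5111 = -4.10 ± 3.23 = (-7.33, -0.87)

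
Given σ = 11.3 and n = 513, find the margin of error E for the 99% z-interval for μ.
Margin of error = 1.29

Margin of error = z* · σ/√n
= 2.576 · 11.3/√513
= 2.576 · 11.3/22.6495
= 1.29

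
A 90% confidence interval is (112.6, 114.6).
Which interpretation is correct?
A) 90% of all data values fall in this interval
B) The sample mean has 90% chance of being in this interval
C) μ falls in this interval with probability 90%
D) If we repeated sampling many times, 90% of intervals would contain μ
D

A) Wrong — a CI is about the parameter μ, not individual data values.
B) Wrong — x̄ is observed and sits in the interval by construction.
C) Wrong — μ is fixed; the randomness lives in the interval, not in μ.
D) Correct — this is the frequentist long-run coverage interpretation.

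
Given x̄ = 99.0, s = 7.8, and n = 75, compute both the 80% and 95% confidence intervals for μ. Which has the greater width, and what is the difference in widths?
95% CI is wider by 1.26

df = 74
80% CI: t* = 1.293, (97.84, 100.16), width = 2 · t* · s/√n = 2.33
95% CI: t* = 1.993, (97.20, 100.80), width = 2 · t* · s/√n = 3.59

The 95% CI is wider by 3.59 - 2.33 = 1.26.
Higher confidence requires a wider interval.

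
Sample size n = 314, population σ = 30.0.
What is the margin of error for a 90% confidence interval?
Margin of error = 2.78

Margin of error = z* · σ/√n
= 1.645 · 30.0/√314
= 1.645 · 30.0/17.7200
= 2.78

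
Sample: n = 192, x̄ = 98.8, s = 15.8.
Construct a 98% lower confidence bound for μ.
μ ≥ 96.44

Lower bound (one-sided):
t* = 2.068 (one-sided for 98%)
Lower bound = x̄ - t* · s/√n = 98.8 - 2.068 · 15.8/√192 = 96.44

We are 98% confident that μ ≥ 96.44.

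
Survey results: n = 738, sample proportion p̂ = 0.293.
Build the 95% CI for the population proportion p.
(0.260, 0.326)

Proportion CI:
SE = √(p̂(1-p̂)/n) = √(0.293 · 0.707 / 738) = 0.01675

z* = 1.960
Margin = z* · SE = 1.960 · 0.01675 = 0.0328

CI: 0.293 ± 0.0328 = (0.260, 0.326)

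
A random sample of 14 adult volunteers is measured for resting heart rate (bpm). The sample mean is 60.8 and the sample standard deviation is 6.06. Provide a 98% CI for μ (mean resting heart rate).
(56.51, 65.09)

t-interval (σ unknown):
df = n - 1 = 13
t* = 2.650 for 98% confidence

Margin of error = t* · s/√n = 2.650 · 6.06/√14 = 4.29

CI: (56.51, 65.09)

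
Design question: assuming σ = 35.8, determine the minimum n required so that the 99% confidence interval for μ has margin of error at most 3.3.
n ≥ 781

For margin E ≤ 3.3:
n ≥ (z* · σ / E)²
n ≥ (2.576 · 35.8 / 3.3)²
n ≥ 780.96

Minimum n = 781 (rounding up)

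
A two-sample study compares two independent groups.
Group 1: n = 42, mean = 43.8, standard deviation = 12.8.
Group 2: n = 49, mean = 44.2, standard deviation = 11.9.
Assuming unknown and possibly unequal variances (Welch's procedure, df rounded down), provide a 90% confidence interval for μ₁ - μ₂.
(-4.73, 3.93)

Difference: x̄₁ - x̄₂ = -0.40
SE = √(s₁²/n₁ + s₂²/n₂) = √(12.8²/42 + 11.9²/49) = 2.6059
df = 84.59 → 84 (Welch–Satterthwaite, rounded down)
t* = 1.663

CI: -0.40 ± 1.663 · 2.6059 = -0.40 ± 4.33 = (-4.73, 3.93)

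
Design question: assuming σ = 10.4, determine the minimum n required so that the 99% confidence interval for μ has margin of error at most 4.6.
n ≥ 34

For margin E ≤ 4.6:
n ≥ (z* · σ / E)²
n ≥ (2.576 · 10.4 / 4.6)²
n ≥ 33.92

Minimum n = 34 (rounding up)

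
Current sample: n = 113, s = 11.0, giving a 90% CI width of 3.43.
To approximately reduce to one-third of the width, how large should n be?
n ≈ 1017

CI width ∝ 1/√n
To reduce width by factor 3, need √n to grow by 3 → need 3² = 9 times as many samples.

Current: n = 113, width = 3.43
New: n = 1017, width ≈ 1.14

Width reduced by factor of 3.43/1.14 = 3.01.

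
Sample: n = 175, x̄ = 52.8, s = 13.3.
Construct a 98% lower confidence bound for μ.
μ ≥ 50.72

Lower bound (one-sided):
t* = 2.069 (one-sided for 98%)
Lower bound = x̄ - t* · s/√n = 52.8 - 2.069 · 13.3/√175 = 50.72

We are 98% confident that μ ≥ 50.72.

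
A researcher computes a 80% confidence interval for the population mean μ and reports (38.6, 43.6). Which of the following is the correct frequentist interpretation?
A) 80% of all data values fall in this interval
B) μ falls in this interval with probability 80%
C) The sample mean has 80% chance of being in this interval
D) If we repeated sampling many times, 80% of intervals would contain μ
D

A) Wrong — a CI is about the parameter μ, not individual data values.
B) Wrong — μ is fixed; the randomness lives in the interval, not in μ.
C) Wrong — x̄ is observed and sits in the interval by construction.
D) Correct — this is the frequentist long-run coverage interpretation.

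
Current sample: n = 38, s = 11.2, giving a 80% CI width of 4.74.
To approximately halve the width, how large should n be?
n ≈ 152

CI width ∝ 1/√n
To reduce width by factor 2, need √n to grow by 2 → need 2² = 4 times as many samples.

Current: n = 38, width = 4.74
New: n = 152, width ≈ 2.34

Width reduced by factor of 4.74/2.34 = 2.03.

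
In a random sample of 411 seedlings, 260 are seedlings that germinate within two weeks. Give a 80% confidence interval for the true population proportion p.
(0.602, 0.663)

Proportion CI:
p̂ = 260/411 = 0.63260
SE = √(p̂(1-p̂)/n) = √(0.63260 · 0.36740 / 411) = 0.02378

z* = 1.282
Margin = z* · SE = 1.282 · 0.02378 = 0.0305

CI: 0.63260 ± 0.0305 = (0.602, 0.663)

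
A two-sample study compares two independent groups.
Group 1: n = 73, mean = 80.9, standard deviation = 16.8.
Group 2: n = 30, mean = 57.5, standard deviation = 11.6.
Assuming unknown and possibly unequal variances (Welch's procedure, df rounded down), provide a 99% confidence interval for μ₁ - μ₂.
(15.77, 31.03)

Difference: x̄₁ - x̄₂ = 23.40
SE = √(s₁²/n₁ + s₂²/n₂) = √(16.8²/73 + 11.6²/30) = 2.8899
df = 77.38 → 77 (Welch–Satterthwaite, rounded down)
t* = 2.641

CI: 23.40 ± 2.641 · 2.8899 = 23.40 ± 7.63 = (15.77, 31.03)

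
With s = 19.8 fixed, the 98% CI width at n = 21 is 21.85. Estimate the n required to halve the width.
n ≈ 84

CI width ∝ 1/√n
To reduce width by factor 2, need √n to grow by 2 → need 2² = 4 times as many samples.

Current: n = 21, width = 21.85
New: n = 84, width ≈ 10.25

Width reduced by factor of 21.85/10.25 = 2.13.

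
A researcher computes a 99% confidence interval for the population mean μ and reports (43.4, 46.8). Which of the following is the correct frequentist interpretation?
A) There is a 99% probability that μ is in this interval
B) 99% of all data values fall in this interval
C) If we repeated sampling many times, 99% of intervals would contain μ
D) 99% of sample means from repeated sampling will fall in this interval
C

A) Wrong — μ is fixed; the randomness lives in the interval, not in μ.
B) Wrong — a CI is about the parameter μ, not individual data values.
C) Correct — this is the frequentist long-run coverage interpretation.
D) Wrong — coverage applies to intervals containing μ, not to future x̄ values.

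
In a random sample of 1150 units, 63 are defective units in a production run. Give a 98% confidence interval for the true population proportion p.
(0.039, 0.070)

Proportion CI:
p̂ = 63/1150 = 0.05478
SE = √(p̂(1-p̂)/n) = √(0.05478 · 0.94522 / 1150) = 0.00671

z* = 2.326
Margin = z* · SE = 2.326 · 0.00671 = 0.0156

CI: 0.05478 ± 0.0156 = (0.039, 0.070)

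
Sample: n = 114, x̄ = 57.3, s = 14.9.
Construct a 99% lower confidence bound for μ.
μ ≥ 54.01

Lower bound (one-sided):
t* = 2.360 (one-sided for 99%)
Lower bound = x̄ - t* · s/√n = 57.3 - 2.360 · 14.9/√114 = 54.01

We are 99% confident that μ ≥ 54.01.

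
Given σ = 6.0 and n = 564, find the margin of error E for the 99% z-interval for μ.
Margin of error = 0.65

Margin of error = z* · σ/√n
= 2.576 · 6.0/√564
= 2.576 · 6.0/23.7487
= 0.65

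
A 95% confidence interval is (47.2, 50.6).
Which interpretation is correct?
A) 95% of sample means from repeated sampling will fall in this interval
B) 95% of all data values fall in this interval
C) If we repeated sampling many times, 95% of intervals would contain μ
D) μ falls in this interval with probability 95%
C

A) Wrong — coverage applies to intervals containing μ, not to future x̄ values.
B) Wrong — a CI is about the parameter μ, not individual data values.
C) Correct — this is the frequentist long-run coverage interpretation.
D) Wrong — μ is fixed; the randomness lives in the interval, not in μ.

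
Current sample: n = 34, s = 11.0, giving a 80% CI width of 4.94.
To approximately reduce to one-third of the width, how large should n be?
n ≈ 306

CI width ∝ 1/√n
To reduce width by factor 3, need √n to grow by 3 → need 3² = 9 times as many samples.

Current: n = 34, width = 4.94
New: n = 306, width ≈ 1.61

Width reduced by factor of 4.94/1.61 = 3.07.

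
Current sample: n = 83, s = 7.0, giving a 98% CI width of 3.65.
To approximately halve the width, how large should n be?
n ≈ 332

CI width ∝ 1/√n
To reduce width by factor 2, need √n to grow by 2 → need 2² = 4 times as many samples.

Current: n = 83, width = 3.65
New: n = 332, width ≈ 1.80

Width reduced by factor of 3.65/1.80 = 2.03.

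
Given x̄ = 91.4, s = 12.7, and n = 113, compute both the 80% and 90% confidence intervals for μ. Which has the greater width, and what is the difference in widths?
90% CI is wider by 0.88

df = 112
80% CI: t* = 1.289, (89.86, 92.94), width = 2 · t* · s/√n = 3.08
90% CI: t* = 1.659, (89.42, 93.38), width = 2 · t* · s/√n = 3.96

The 90% CI is wider by 3.96 - 3.08 = 0.88.
Higher confidence requires a wider interval.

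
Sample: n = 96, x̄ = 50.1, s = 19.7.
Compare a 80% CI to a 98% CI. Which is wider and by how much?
98% CI is wider by 4.32

df = 95
80% CI: t* = 1.291, (47.50, 52.70), width = 2 · t* · s/√n = 5.19
98% CI: t* = 2.366, (45.34, 54.86), width = 2 · t* · s/√n = 9.51

The 98% CI is wider by 9.51 - 5.19 = 4.32.
Higher confidence requires a wider interval.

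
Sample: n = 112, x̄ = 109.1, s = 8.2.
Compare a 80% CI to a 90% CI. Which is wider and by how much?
90% CI is wider by 0.57

df = 111
80% CI: t* = 1.289, (108.10, 110.10), width = 2 · t* · s/√n = 2.00
90% CI: t* = 1.659, (107.81, 110.39), width = 2 · t* · s/√n = 2.57

The 90% CI is wider by 2.57 - 2.00 = 0.57.
Higher confidence requires a wider interval.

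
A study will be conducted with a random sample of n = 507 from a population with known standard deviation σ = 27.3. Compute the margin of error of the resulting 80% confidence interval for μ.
Margin of error = 1.55

Margin of error = z* · σ/√n
= 1.282 · 27.3/√507
= 1.282 · 27.3/22.5167
= 1.55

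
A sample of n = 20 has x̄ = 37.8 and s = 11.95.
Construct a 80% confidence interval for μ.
(34.25, 41.35)

t-interval (σ unknown):
df = n - 1 = 19
t* = 1.328 for 80% confidence

Margin of error = t* · s/√n = 1.328 · 11.95/√20 = 3.55

CI: (34.25, 41.35)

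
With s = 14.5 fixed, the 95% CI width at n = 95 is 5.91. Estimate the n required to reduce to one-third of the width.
n ≈ 855

CI width ∝ 1/√n
To reduce width by factor 3, need √n to grow by 3 → need 3² = 9 times as many samples.

Current: n = 95, width = 5.91
New: n = 855, width ≈ 1.95

Width reduced by factor of 5.91/1.95 = 3.03.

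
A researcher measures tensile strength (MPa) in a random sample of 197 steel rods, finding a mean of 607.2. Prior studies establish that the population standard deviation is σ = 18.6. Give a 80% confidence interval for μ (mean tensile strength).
(605.50, 608.90)

z-interval (σ known):
z* = 1.282 for 80% confidence

Margin of error = z* · σ/√n = 1.282 · 18.6/√197 = 1.70

CI: (607.2 - 1.70, 607.2 + 1.70) = (605.50, 608.90)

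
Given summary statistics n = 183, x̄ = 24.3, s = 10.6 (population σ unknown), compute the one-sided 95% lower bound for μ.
μ ≥ 23.00

Lower bound (one-sided):
t* = 1.653 (one-sided for 95%)
Lower bound = x̄ - t* · s/√n = 24.3 - 1.653 · 10.6/√183 = 23.00

We are 95% confident that μ ≥ 23.00.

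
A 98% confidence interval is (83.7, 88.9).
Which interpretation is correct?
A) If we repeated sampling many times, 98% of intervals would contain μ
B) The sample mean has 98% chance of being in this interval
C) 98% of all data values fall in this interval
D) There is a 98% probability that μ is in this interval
A

A) Correct — this is the frequentist long-run coverage interpretation.
B) Wrong — x̄ is observed and sits in the interval by construction.
C) Wrong — a CI is about the parameter μ, not individual data values.
D) Wrong — μ is fixed; the randomness lives in the interval, not in μ.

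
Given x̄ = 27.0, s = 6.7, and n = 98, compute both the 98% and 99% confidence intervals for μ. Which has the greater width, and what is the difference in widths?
99% CI is wider by 0.36

df = 97
98% CI: t* = 2.365, (25.40, 28.60), width = 2 · t* · s/√n = 3.20
99% CI: t* = 2.627, (25.22, 28.78), width = 2 · t* · s/√n = 3.56

The 99% CI is wider by 3.56 - 3.20 = 0.36.
Higher confidence requires a wider interval.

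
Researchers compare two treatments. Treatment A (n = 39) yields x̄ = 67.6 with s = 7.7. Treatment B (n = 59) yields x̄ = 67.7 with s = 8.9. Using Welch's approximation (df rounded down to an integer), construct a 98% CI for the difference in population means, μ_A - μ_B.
(-4.11, 3.91)

Difference: x̄₁ - x̄₂ = -0.10
SE = √(s₁²/n₁ + s₂²/n₂) = √(7.7²/39 + 8.9²/59) = 1.6920
df = 89.18 → 89 (Welch–Satterthwaite, rounded down)
t* = 2.369

CI: -0.10 ± 2.369 · 1.6920 = -0.10 ± 4.01 = (-4.11, 3.91)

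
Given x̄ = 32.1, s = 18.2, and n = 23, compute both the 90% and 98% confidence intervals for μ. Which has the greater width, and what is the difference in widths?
98% CI is wider by 6.01

df = 22
90% CI: t* = 1.717, (25.58, 38.62), width = 2 · t* · s/√n = 13.03
98% CI: t* = 2.508, (22.58, 41.62), width = 2 · t* · s/√n = 19.04

The 98% CI is wider by 19.04 - 13.03 = 6.01.
Higher confidence requires a wider interval.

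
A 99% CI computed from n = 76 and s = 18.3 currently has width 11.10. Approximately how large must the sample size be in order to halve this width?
n ≈ 304

CI width ∝ 1/√n
To reduce width by factor 2, need √n to grow by 2 → need 2² = 4 times as many samples.

Current: n = 76, width = 11.10
New: n = 304, width ≈ 5.44

Width reduced by factor of 11.10/5.44 = 2.04.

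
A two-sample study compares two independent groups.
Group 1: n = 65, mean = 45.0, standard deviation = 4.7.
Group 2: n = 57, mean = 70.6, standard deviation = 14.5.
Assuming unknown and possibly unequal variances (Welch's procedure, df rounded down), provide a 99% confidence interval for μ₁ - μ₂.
(-30.92, -20.28)

Difference: x̄₁ - x̄₂ = -25.60
SE = √(s₁²/n₁ + s₂²/n₂) = √(4.7²/65 + 14.5²/57) = 2.0071
df = 66.30 → 66 (Welch–Satterthwaite, rounded down)
t* = 2.652

CI: -25.60 ± 2.652 · 2.0071 = -25.60 ± 5.32 = (-30.92, -20.28)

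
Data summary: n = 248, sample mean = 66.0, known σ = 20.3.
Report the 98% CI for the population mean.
(63.00, 69.00)

z-interval (σ known):
z* = 2.326 for 98% confidence

Margin of error = z* · σ/√n = 2.326 · 20.3/√248 = 3.00

CI: (66.0 - 3.00, 66.0 + 3.00) = (63.00, 69.00)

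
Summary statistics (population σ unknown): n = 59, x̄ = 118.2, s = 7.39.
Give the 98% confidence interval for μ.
(115.90, 120.50)

t-interval (σ unknown):
df = n - 1 = 58
t* = 2.392 for 98% confidence

Margin of error = t* · s/√n = 2.392 · 7.39/√59 = 2.30

CI: (115.90, 120.50)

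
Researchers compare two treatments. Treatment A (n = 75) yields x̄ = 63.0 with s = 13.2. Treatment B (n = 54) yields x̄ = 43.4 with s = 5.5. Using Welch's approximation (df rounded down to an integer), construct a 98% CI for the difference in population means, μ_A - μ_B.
(15.59, 23.61)

Difference: x̄₁ - x̄₂ = 19.60
SE = √(s₁²/n₁ + s₂²/n₂) = √(13.2²/75 + 5.5²/54) = 1.6981
df = 105.43 → 105 (Welch–Satterthwaite, rounded down)
t* = 2.362

CI: 19.60 ± 2.362 · 1.6981 = 19.60 ± 4.01 = (15.59, 23.61)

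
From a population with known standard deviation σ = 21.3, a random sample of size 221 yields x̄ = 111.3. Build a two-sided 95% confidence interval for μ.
(108.49, 114.11)

z-interval (σ known):
z* = 1.960 for 95% confidence

Margin of error = z* · σ/√n = 1.960 · 21.3/√221 = 2.81

CI: (111.3 - 2.81, 111.3 + 2.81) = (108.49, 114.11)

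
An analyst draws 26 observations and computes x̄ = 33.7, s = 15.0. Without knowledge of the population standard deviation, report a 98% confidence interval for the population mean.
(26.39, 41.01)

t-interval (σ unknown):
df = n - 1 = 25
t* = 2.485 for 98% confidence

Margin of error = t* · s/√n = 2.485 · 15.0/√26 = 7.31

CI: (26.39, 41.01)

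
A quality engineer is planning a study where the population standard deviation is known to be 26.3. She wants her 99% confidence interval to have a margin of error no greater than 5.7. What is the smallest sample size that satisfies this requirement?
n ≥ 142

For margin E ≤ 5.7:
n ≥ (z* · σ / E)²
n ≥ (2.576 · 26.3 / 5.7)²
n ≥ 141.27

Minimum n = 142 (rounding up)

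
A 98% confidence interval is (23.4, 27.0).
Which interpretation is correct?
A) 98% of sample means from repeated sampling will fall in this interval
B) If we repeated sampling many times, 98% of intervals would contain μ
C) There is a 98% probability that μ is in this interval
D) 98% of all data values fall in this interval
B

A) Wrong — coverage applies to intervals containing μ, not to future x̄ values.
B) Correct — this is the frequentist long-run coverage interpretation.
C) Wrong — μ is fixed; the randomness lives in the interval, not in μ.
D) Wrong — a CI is about the parameter μ, not individual data values.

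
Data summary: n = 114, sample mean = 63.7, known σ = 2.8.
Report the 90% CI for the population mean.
(63.27, 64.13)

z-interval (σ known):
z* = 1.645 for 90% confidence

Margin of error = z* · σ/√n = 1.645 · 2.8/√114 = 0.43

CI: (63.7 - 0.43, 63.7 + 0.43) = (63.27, 64.13)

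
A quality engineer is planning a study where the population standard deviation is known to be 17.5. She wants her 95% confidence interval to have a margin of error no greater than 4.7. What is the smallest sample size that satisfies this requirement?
n ≥ 54

For margin E ≤ 4.7:
n ≥ (z* · σ / E)²
n ≥ (1.960 · 17.5 / 4.7)²
n ≥ 53.26

Minimum n = 54 (rounding up)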